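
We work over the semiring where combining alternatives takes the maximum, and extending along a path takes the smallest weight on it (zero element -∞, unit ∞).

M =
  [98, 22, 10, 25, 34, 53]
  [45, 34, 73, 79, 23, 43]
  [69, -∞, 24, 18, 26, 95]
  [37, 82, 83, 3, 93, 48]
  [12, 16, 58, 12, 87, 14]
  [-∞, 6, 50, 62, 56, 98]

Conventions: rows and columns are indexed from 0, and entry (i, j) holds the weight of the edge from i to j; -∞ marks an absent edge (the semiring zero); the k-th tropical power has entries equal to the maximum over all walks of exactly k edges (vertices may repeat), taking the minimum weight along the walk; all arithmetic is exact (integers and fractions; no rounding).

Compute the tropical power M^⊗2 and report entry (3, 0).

M^⊗2:
  [98, 25, 50, 53, 53, 53]
  [69, 79, 79, 43, 79, 73]
  [69, 22, 50, 62, 56, 95]
  [69, 34, 73, 79, 87, 83]
  [58, 16, 58, 18, 87, 58]
  [50, 62, 62, 62, 62, 98]
Key observation: the optimum is the walk 3->2->0, with weight 83 min 69 = 69.
Optimal value attained by: walk 3->2->0.
Answer: (M^⊗2)[3][0] = 69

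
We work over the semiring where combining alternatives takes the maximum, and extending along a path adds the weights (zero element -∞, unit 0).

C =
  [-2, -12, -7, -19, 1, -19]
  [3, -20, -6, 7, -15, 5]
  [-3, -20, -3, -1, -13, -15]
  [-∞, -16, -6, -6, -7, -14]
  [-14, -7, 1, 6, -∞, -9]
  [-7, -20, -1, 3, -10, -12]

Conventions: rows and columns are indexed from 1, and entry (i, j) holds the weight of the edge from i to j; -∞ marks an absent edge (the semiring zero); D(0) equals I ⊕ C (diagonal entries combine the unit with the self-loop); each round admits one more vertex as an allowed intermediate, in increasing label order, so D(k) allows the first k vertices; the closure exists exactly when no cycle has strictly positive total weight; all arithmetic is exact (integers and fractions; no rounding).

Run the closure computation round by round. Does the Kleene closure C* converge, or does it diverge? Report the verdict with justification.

D(0):
  [0, -12, -7, -19, 1, -19]
  [3, 0, -6, 7, -15, 5]
  [-3, -20, 0, -1, -13, -15]
  [-∞, -16, -6, 0, -7, -14]
  [-14, -7, 1, 6, 0, -9]
  [-7, -20, -1, 3, -10, 0]
D(1):
  [0, -12, -7, -19, 1, -19]
  [3, 0, -4, 7, 4, 5]
  [-3, -15, 0, -1, -2, -15]
  [-∞, -16, -6, 0, -7, -14]
  [-14, -7, 1, 6, 0, -9]
  [-7, -19, -1, 3, -6, 0]
D(2):
  [0, -12, -7, -5, 1, -7]
  [3, 0, -4, 7, 4, 5]
  [-3, -15, 0, -1, -2, -10]
  [-13, -16, -6, 0, -7, -11]
  [-4, -7, 1, 6, 0, -2]
  [-7, -19, -1, 3, -6, 0]
D(3):
  [0, -12, -7, -5, 1, -7]
  [3, 0, -4, 7, 4, 5]
  [-3, -15, 0, -1, -2, -10]
  [-9, -16, -6, 0, -7, -11]
  [-2, -7, 1, 6, 0, -2]
  [-4, -16, -1, 3, -3, 0]
D(4):
  [0, -12, -7, -5, 1, -7]
  [3, 0, 1, 7, 4, 5]
  [-3, -15, 0, -1, -2, -10]
  [-9, -16, -6, 0, -7, -11]
  [-2, -7, 1, 6, 0, -2]
  [-4, -13, -1, 3, -3, 0]
D(5):
  [0, -6, 2, 7, 1, -1]
  [3, 0, 5, 10, 4, 5]
  [-3, -9, 0, 4, -2, -4]
  [-9, -14, -6, 0, -7, -9]
  [-2, -7, 1, 6, 0, -2]
  [-4, -10, -1, 3, -3, 0]
D(6):
  [0, -6, 2, 7, 1, -1]
  [3, 0, 5, 10, 4, 5]
  [-3, -9, 0, 4, -2, -4]
  [-9, -14, -6, 0, -7, -9]
  [-2, -7, 1, 6, 0, -2]
  [-4, -10, -1, 3, -3, 0]
Key observation: every diagonal entry stays at the unit through all rounds, so no improving cycle exists.
Answer: CONVERGES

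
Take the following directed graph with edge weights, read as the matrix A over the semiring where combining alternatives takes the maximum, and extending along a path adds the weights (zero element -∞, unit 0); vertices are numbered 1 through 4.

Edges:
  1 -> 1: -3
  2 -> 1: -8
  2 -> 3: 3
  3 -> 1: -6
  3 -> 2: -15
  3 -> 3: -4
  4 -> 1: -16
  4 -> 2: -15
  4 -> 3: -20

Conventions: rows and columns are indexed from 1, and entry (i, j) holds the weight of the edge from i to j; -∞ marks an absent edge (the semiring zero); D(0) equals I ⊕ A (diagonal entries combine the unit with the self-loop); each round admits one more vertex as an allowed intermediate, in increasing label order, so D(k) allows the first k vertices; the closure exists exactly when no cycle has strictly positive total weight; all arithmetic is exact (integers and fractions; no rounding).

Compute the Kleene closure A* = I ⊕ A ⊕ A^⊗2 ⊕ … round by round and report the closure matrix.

D(0):
  [0, -∞, -∞, -∞]
  [-8, 0, 3, -∞]
  [-6, -15, 0, -∞]
  [-16, -15, -20, 0]
D(1):
  [0, -∞, -∞, -∞]
  [-8, 0, 3, -∞]
  [-6, -15, 0, -∞]
  [-16, -15, -20, 0]
D(2):
  [0, -∞, -∞, -∞]
  [-8, 0, 3, -∞]
  [-6, -15, 0, -∞]
  [-16, -15, -12, 0]
D(3):
  [0, -∞, -∞, -∞]
  [-3, 0, 3, -∞]
  [-6, -15, 0, -∞]
  [-16, -15, -12, 0]
D(4):
  [0, -∞, -∞, -∞]
  [-3, 0, 3, -∞]
  [-6, -15, 0, -∞]
  [-16, -15, -12, 0]
Answer: A* = [[0, -∞, -∞, -∞], [-3, 0, 3, -∞], [-6, -15, 0, -∞], [-16, -15, -12, 0]]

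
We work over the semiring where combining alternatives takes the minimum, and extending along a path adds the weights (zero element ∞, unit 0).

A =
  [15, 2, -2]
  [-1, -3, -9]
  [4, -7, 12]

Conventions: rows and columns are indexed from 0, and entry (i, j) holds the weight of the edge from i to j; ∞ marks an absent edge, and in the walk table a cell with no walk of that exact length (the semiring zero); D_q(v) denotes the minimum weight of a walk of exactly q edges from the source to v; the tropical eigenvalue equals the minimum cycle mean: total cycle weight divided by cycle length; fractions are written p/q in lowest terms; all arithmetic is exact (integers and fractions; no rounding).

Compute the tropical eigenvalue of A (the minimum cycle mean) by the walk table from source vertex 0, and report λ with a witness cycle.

q=0: [0, ∞, ∞]
q=1: [15, 2, -2]
q=2: [1, -9, -7]
q=3: [-10, -14, -18]
Optimal cycle mean attained by: cycle 1->2->1, total (-9) + (-7), length 2.
Answer: λ = -8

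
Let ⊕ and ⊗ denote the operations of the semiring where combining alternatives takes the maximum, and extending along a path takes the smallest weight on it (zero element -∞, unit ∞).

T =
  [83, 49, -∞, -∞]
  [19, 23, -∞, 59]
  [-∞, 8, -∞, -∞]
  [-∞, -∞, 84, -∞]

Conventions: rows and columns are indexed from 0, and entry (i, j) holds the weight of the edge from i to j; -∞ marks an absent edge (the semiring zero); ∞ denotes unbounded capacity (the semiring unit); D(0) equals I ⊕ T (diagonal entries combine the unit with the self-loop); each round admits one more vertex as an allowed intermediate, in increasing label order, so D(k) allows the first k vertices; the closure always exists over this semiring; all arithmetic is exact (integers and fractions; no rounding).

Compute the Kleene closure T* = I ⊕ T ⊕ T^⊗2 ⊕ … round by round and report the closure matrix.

D(0):
  [∞, 49, -∞, -∞]
  [19, ∞, -∞, 59]
  [-∞, 8, ∞, -∞]
  [-∞, -∞, 84, ∞]
D(1):
  [∞, 49, -∞, -∞]
  [19, ∞, -∞, 59]
  [-∞, 8, ∞, -∞]
  [-∞, -∞, 84, ∞]
D(2):
  [∞, 49, -∞, 49]
  [19, ∞, -∞, 59]
  [8, 8, ∞, 8]
  [-∞, -∞, 84, ∞]
D(3):
  [∞, 49, -∞, 49]
  [19, ∞, -∞, 59]
  [8, 8, ∞, 8]
  [8, 8, 84, ∞]
D(4):
  [∞, 49, 49, 49]
  [19, ∞, 59, 59]
  [8, 8, ∞, 8]
  [8, 8, 84, ∞]
Answer: T* = [[∞, 49, 49, 49], [19, ∞, 59, 59], [8, 8, ∞, 8], [8, 8, 84, ∞]]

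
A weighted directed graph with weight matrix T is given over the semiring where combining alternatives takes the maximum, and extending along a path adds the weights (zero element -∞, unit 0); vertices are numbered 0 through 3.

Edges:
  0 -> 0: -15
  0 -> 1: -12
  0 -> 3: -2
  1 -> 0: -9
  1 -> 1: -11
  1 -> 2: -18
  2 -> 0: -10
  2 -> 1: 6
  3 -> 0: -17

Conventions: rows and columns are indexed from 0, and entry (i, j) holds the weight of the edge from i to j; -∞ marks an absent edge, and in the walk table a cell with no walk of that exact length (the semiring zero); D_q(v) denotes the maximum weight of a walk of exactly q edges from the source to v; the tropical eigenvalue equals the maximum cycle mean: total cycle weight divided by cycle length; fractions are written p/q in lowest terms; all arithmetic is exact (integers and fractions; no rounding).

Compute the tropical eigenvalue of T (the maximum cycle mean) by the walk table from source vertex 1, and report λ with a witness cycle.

q=0: [-∞, 0, -∞, -∞]
q=1: [-9, -11, -18, -∞]
q=2: [-20, -12, -29, -11]
q=3: [-21, -23, -30, -22]
q=4: [-32, -24, -41, -23]
Optimal cycle mean attained by: cycle 1->2->1, total (-18) + 6, length 2.
Answer: λ = -6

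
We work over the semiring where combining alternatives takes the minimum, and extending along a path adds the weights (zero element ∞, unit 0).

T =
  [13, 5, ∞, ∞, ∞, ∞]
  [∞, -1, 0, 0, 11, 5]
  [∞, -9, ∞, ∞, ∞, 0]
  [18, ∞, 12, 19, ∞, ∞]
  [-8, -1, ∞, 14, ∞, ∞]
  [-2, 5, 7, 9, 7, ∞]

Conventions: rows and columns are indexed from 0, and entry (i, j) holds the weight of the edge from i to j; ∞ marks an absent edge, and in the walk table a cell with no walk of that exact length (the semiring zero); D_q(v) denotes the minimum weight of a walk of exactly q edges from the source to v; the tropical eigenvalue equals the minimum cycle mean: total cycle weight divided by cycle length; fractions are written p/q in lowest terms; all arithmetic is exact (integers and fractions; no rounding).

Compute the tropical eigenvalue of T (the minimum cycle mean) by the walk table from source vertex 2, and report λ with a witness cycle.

q=0: [∞, ∞, 0, ∞, ∞, ∞]
q=1: [∞, -9, ∞, ∞, ∞, 0]
q=2: [-2, -10, -9, -9, 2, -4]
q=3: [-6, -18, -10, -10, 1, -9]
q=4: [-11, -19, -18, -18, -7, -13]
q=5: [-15, -27, -19, -19, -8, -18]
q=6: [-20, -28, -27, -27, -16, -22]
Optimal cycle mean attained by: cycle 1->2->1, total 0 + (-9), length 2.
Answer: λ = -9/2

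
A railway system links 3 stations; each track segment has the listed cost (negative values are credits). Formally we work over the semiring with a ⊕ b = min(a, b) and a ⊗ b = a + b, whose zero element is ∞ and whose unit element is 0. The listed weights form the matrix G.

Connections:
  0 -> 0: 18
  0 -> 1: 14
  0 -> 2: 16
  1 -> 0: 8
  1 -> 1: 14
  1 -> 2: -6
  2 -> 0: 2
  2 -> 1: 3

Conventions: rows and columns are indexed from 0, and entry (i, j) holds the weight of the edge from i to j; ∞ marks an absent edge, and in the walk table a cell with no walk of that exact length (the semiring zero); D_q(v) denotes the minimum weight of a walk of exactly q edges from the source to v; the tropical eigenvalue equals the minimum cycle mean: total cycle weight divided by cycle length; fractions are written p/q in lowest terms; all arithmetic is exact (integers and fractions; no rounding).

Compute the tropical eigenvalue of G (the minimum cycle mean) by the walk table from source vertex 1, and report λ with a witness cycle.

q=0: [∞, 0, ∞]
q=1: [8, 14, -6]
q=2: [-4, -3, 8]
q=3: [5, 10, -9]
Optimal cycle mean attained by: cycle 1->2->1, total (-6) + 3, length 2.
Answer: λ = -3/2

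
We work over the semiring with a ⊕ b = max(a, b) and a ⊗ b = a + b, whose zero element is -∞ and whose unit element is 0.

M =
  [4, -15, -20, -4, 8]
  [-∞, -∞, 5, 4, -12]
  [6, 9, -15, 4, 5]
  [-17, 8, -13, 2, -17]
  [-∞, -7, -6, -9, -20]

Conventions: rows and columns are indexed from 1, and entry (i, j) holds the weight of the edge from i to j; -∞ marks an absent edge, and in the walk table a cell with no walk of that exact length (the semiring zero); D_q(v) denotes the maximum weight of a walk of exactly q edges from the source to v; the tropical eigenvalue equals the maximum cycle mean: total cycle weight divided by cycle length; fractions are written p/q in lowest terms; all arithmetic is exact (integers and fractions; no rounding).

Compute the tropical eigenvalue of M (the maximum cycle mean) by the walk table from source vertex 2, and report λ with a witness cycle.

q=0: [-∞, 0, -∞, -∞, -∞]
q=1: [-∞, -∞, 5, 4, -12]
q=2: [11, 14, -9, 9, 10]
q=3: [15, 17, 19, 18, 19]
q=4: [25, 28, 22, 23, 24]
q=5: [29, 31, 33, 32, 33]
Optimal cycle mean attained by: cycle 2->3->2, total 5 + 9, length 2.
Answer: λ = 7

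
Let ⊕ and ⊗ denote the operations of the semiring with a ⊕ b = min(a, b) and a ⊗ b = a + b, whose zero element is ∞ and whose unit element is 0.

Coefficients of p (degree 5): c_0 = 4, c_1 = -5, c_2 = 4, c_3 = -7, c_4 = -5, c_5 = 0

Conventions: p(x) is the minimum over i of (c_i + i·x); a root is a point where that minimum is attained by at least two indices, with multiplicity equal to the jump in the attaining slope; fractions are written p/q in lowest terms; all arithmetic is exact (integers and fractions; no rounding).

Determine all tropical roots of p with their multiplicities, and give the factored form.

hull edge (i=0, c=4) to (i=1, c=-5): slope -9, span 1
hull edge (i=1, c=-5) to (i=3, c=-7): slope -1, span 2
hull edge (i=3, c=-7) to (i=4, c=-5): slope 2, span 1
hull edge (i=4, c=-5) to (i=5, c=0): slope 5, span 1
Factored form: p(x) = 0 ⊗ (x ⊕ (-5)) ⊗ (x ⊕ (-2)) ⊗ (x ⊕ 1) ⊗ (x ⊕ 1) ⊗ (x ⊕ 9)
Answer: roots = -5 (mult 1), -2 (mult 1), 1 (mult 2), 9 (mult 1)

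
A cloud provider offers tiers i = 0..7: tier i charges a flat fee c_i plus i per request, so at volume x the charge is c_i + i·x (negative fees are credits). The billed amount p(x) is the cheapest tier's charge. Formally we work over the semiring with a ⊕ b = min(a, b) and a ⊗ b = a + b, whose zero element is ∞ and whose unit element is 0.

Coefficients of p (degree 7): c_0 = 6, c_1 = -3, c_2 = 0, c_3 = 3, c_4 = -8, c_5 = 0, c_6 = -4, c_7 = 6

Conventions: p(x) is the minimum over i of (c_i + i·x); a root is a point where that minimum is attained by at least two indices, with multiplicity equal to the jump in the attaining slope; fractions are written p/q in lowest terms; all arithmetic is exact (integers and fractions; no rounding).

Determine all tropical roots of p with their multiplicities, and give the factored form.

hull edge (i=0, c=6) to (i=1, c=-3): slope -9, span 1
hull edge (i=1, c=-3) to (i=4, c=-8): slope -5/3, span 3
hull edge (i=4, c=-8) to (i=6, c=-4): slope 2, span 2
hull edge (i=6, c=-4) to (i=7, c=6): slope 10, span 1
Factored form: p(x) = 6 ⊗ (x ⊕ (-10)) ⊗ (x ⊕ (-2)) ⊗ (x ⊕ (-2)) ⊗ (x ⊕ 5/3) ⊗ (x ⊕ 5/3) ⊗ (x ⊕ 5/3) ⊗ (x ⊕ 9)
Answer: roots = -10 (mult 1), -2 (mult 2), 5/3 (mult 3), 9 (mult 1)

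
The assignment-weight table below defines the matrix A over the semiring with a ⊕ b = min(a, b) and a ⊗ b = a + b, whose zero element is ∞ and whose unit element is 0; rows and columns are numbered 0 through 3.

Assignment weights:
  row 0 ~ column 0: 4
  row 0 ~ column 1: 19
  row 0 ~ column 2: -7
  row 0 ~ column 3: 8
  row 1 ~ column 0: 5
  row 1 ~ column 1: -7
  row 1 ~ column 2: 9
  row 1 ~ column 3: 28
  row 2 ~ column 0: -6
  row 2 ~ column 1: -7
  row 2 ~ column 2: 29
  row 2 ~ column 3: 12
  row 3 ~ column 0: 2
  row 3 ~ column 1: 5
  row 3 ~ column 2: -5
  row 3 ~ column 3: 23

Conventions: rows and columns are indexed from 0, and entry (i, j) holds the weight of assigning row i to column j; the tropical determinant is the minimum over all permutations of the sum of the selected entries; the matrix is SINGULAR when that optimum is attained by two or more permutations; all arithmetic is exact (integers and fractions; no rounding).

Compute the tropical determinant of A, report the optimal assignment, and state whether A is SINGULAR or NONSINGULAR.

σ = (0, 1, 2, 3): 4 + (-7) + 29 + 23 = 49
σ = (0, 1, 3, 2): 4 + (-7) + 12 + (-5) = 4
σ = (0, 2, 1, 3): 4 + 9 + (-7) + 23 = 29
σ = (0, 2, 3, 1): 4 + 9 + 12 + 5 = 30
σ = (0, 3, 1, 2): 4 + 28 + (-7) + (-5) = 20
σ = (0, 3, 2, 1): 4 + 28 + 29 + 5 = 66
σ = (1, 0, 2, 3): 19 + 5 + 29 + 23 = 76
σ = (1, 0, 3, 2): 19 + 5 + 12 + (-5) = 31
σ = (1, 2, 0, 3): 19 + 9 + (-6) + 23 = 45
σ = (1, 2, 3, 0): 19 + 9 + 12 + 2 = 42
σ = (1, 3, 0, 2): 19 + 28 + (-6) + (-5) = 36
σ = (1, 3, 2, 0): 19 + 28 + 29 + 2 = 78
σ = (2, 0, 1, 3): (-7) + 5 + (-7) + 23 = 14
σ = (2, 0, 3, 1): (-7) + 5 + 12 + 5 = 15
σ = (2, 1, 0, 3): (-7) + (-7) + (-6) + 23 = 3
σ = (2, 1, 3, 0): (-7) + (-7) + 12 + 2 = 0
σ = (2, 3, 0, 1): (-7) + 28 + (-6) + 5 = 20
σ = (2, 3, 1, 0): (-7) + 28 + (-7) + 2 = 16
σ = (3, 0, 1, 2): 8 + 5 + (-7) + (-5) = 1
σ = (3, 0, 2, 1): 8 + 5 + 29 + 5 = 47
σ = (3, 1, 0, 2): 8 + (-7) + (-6) + (-5) = -10
σ = (3, 1, 2, 0): 8 + (-7) + 29 + 2 = 32
σ = (3, 2, 0, 1): 8 + 9 + (-6) + 5 = 16
σ = (3, 2, 1, 0): 8 + 9 + (-7) + 2 = 12
Optimal value attained by: σ = (3, 1, 0, 2).
Answer: det⊕(A) = -10; verdict: NONSINGULAR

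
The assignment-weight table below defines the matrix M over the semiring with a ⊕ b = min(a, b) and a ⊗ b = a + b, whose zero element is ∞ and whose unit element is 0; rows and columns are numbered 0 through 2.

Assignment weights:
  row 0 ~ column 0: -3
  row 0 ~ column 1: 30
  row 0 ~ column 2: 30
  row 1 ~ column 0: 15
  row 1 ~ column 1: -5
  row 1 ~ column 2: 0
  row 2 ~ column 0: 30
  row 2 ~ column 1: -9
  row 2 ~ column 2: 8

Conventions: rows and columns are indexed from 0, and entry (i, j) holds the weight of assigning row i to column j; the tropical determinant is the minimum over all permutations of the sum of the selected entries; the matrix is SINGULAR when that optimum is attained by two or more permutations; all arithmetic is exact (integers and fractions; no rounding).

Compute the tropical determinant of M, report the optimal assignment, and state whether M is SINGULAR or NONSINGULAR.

σ = (0, 1, 2): (-3) + (-5) + 8 = 0
σ = (0, 2, 1): (-3) + 0 + (-9) = -12
σ = (1, 0, 2): 30 + 15 + 8 = 53
σ = (1, 2, 0): 30 + 0 + 30 = 60
σ = (2, 0, 1): 30 + 15 + (-9) = 36
σ = (2, 1, 0): 30 + (-5) + 30 = 55
Optimal value attained by: σ = (0, 2, 1).
Answer: det⊕(M) = -12; verdict: NONSINGULAR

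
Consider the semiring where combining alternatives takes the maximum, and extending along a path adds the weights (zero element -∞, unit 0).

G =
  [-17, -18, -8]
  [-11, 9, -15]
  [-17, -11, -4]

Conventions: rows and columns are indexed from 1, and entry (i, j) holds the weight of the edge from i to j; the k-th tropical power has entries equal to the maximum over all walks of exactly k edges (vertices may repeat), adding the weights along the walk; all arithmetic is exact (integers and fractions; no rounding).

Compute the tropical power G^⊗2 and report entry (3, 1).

G^⊗2:
  [-25, -9, -12]
  [-2, 18, -6]
  [-21, -2, -8]
Key observation: the optimum is the walk 3->3->1, with weight (-4) + (-17) = -21.
Optimal value attained by: walk 3->3->1.
Answer: (G^⊗2)[3][1] = -21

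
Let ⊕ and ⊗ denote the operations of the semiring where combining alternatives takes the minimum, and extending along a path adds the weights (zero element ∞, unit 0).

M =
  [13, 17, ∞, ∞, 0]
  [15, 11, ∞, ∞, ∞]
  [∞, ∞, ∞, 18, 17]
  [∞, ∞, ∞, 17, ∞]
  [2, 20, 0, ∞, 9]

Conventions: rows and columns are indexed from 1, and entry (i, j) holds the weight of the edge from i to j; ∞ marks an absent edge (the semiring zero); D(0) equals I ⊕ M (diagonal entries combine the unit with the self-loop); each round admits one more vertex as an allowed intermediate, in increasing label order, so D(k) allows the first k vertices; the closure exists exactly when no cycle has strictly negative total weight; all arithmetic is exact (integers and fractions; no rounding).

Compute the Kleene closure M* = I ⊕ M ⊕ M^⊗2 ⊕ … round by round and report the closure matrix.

D(0):
  [0, 17, ∞, ∞, 0]
  [15, 0, ∞, ∞, ∞]
  [∞, ∞, 0, 18, 17]
  [∞, ∞, ∞, 0, ∞]
  [2, 20, 0, ∞, 0]
D(1):
  [0, 17, ∞, ∞, 0]
  [15, 0, ∞, ∞, 15]
  [∞, ∞, 0, 18, 17]
  [∞, ∞, ∞, 0, ∞]
  [2, 19, 0, ∞, 0]
D(2):
  [0, 17, ∞, ∞, 0]
  [15, 0, ∞, ∞, 15]
  [∞, ∞, 0, 18, 17]
  [∞, ∞, ∞, 0, ∞]
  [2, 19, 0, ∞, 0]
D(3):
  [0, 17, ∞, ∞, 0]
  [15, 0, ∞, ∞, 15]
  [∞, ∞, 0, 18, 17]
  [∞, ∞, ∞, 0, ∞]
  [2, 19, 0, 18, 0]
D(4):
  [0, 17, ∞, ∞, 0]
  [15, 0, ∞, ∞, 15]
  [∞, ∞, 0, 18, 17]
  [∞, ∞, ∞, 0, ∞]
  [2, 19, 0, 18, 0]
D(5):
  [0, 17, 0, 18, 0]
  [15, 0, 15, 33, 15]
  [19, 36, 0, 18, 17]
  [∞, ∞, ∞, 0, ∞]
  [2, 19, 0, 18, 0]
Answer: M* = [[0, 17, 0, 18, 0], [15, 0, 15, 33, 15], [19, 36, 0, 18, 17], [∞, ∞, ∞, 0, ∞], [2, 19, 0, 18, 0]]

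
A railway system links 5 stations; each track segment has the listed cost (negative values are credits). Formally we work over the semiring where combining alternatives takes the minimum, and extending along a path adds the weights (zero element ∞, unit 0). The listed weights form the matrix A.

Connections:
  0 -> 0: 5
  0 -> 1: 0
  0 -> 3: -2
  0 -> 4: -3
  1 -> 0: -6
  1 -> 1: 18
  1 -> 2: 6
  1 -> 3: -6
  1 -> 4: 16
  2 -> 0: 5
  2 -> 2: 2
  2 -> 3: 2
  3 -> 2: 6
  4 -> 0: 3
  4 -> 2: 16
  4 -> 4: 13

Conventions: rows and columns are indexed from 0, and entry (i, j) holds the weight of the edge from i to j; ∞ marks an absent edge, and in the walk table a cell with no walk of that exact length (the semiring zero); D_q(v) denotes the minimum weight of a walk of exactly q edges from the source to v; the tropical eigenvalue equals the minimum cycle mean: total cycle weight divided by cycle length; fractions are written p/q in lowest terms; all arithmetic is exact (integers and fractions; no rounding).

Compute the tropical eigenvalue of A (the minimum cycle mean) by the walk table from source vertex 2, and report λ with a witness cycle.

q=0: [∞, ∞, 0, ∞, ∞]
q=1: [5, ∞, 2, 2, ∞]
q=2: [7, 5, 4, 3, 2]
q=3: [-1, 7, 6, -1, 4]
q=4: [1, -1, 5, -3, -4]
q=5: [-7, 1, 3, -7, -2]
Optimal cycle mean attained by: cycle 0->1->0, total 0 + (-6), length 2.
Answer: λ = -3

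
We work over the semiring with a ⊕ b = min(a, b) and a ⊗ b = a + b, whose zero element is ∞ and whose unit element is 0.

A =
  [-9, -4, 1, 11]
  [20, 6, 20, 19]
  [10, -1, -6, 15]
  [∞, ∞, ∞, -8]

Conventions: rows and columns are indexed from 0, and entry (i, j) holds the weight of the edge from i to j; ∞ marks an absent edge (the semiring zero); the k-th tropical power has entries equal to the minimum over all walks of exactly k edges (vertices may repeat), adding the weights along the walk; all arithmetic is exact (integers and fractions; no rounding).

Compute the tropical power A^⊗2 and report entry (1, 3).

A^⊗2:
  [-18, -13, -8, 2]
  [11, 12, 14, 11]
  [1, -7, -12, 7]
  [∞, ∞, ∞, -16]
Key observation: the optimum is the walk 1->3->3, with weight 19 + (-8) = 11.
Optimal value attained by: walk 1->3->3.
Answer: (A^⊗2)[1][3] = 11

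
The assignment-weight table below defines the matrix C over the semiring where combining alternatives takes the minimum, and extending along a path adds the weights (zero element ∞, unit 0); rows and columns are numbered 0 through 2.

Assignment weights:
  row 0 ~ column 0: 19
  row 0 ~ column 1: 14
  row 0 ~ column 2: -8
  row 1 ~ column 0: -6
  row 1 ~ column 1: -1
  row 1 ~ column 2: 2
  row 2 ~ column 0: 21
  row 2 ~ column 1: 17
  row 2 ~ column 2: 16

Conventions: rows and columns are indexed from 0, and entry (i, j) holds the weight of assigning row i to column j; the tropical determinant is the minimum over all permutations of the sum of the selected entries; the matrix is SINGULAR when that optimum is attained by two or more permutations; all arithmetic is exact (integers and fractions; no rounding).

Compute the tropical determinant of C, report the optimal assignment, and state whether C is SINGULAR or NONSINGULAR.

σ = (0, 1, 2): 19 + (-1) + 16 = 34
σ = (0, 2, 1): 19 + 2 + 17 = 38
σ = (1, 0, 2): 14 + (-6) + 16 = 24
σ = (1, 2, 0): 14 + 2 + 21 = 37
σ = (2, 0, 1): (-8) + (-6) + 17 = 3
σ = (2, 1, 0): (-8) + (-1) + 21 = 12
Optimal value attained by: σ = (2, 0, 1).
Answer: det⊕(C) = 3; verdict: NONSINGULAR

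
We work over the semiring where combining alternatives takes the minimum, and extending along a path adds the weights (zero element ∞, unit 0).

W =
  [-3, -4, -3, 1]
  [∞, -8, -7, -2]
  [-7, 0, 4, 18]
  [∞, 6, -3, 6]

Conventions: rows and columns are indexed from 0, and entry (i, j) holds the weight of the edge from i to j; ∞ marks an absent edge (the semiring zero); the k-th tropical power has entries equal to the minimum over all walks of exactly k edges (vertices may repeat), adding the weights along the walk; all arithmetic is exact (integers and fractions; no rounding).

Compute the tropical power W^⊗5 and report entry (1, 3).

W^⊗2:
  [-10, -12, -11, -6]
  [-14, -16, -15, -10]
  [-10, -11, -10, -6]
  [-10, -3, -1, 4]
W^⊗3:
  [-18, -20, -19, -14]
  [-22, -24, -23, -18]
  [-17, -19, -18, -13]
  [-13, -14, -13, -9]
W^⊗4:
  [-26, -28, -27, -22]
  [-30, -32, -31, -26]
  [-25, -27, -26, -21]
  [-20, -22, -21, -16]
W^⊗5:
  [-34, -36, -35, -30]
  [-38, -40, -39, -34]
  [-33, -35, -34, -29]
  [-28, -30, -29, -24]
Key observation: the optimum is the walk 1->1->1->1->1->3, with weight (-8) + (-8) + (-8) + (-8) + (-2) = -34.
Optimal value attained by: walk 1->1->1->1->1->3.
Answer: (W^⊗5)[1][3] = -34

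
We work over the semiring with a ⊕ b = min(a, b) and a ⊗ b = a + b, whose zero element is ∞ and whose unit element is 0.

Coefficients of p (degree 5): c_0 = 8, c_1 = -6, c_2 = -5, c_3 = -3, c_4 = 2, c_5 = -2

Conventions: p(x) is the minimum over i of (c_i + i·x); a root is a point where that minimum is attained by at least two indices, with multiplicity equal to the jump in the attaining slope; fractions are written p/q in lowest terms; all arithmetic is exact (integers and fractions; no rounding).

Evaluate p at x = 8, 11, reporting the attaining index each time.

p(8) = min(8+0·8=8, -6+1·8=2, -5+2·8=11, -3+3·8=21, 2+4·8=34, -2+5·8=38) = 2 (attained by i=1)
p(11) = min(8+0·11=8, -6+1·11=5, -5+2·11=17, -3+3·11=30, 2+4·11=46, -2+5·11=53) = 5 (attained by i=1)
Answer: p(8) = 2; p(11) = 5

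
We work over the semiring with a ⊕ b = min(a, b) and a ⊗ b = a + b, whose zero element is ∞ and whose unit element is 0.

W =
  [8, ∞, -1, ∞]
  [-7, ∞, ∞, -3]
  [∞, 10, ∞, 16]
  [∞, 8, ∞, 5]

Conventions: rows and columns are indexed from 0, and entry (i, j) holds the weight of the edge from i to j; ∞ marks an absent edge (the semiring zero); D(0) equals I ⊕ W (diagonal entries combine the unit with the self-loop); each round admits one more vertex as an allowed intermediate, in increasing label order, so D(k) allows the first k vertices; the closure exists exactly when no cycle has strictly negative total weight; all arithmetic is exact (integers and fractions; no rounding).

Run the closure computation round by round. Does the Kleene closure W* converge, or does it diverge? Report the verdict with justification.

D(0):
  [0, ∞, -1, ∞]
  [-7, 0, ∞, -3]
  [∞, 10, 0, 16]
  [∞, 8, ∞, 0]
D(1):
  [0, ∞, -1, ∞]
  [-7, 0, -8, -3]
  [∞, 10, 0, 16]
  [∞, 8, ∞, 0]
D(2):
  [0, ∞, -1, ∞]
  [-7, 0, -8, -3]
  [3, 10, 0, 7]
  [1, 8, 0, 0]
D(3):
  [0, 9, -1, 6]
  [-7, 0, -8, -3]
  [3, 10, 0, 7]
  [1, 8, 0, 0]
D(4):
  [0, 9, -1, 6]
  [-7, 0, -8, -3]
  [3, 10, 0, 7]
  [1, 8, 0, 0]
Key observation: every diagonal entry stays at the unit through all rounds, so no improving cycle exists.
Answer: CONVERGES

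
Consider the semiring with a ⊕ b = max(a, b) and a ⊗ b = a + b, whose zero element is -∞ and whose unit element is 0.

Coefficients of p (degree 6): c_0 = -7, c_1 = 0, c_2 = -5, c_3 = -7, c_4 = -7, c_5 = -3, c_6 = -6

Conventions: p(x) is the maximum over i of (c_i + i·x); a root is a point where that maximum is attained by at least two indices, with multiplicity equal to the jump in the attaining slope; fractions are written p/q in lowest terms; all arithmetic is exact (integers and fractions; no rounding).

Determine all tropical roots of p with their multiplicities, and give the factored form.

hull edge (i=0, c=-7) to (i=1, c=0): slope 7, span 1
hull edge (i=1, c=0) to (i=5, c=-3): slope -3/4, span 4
hull edge (i=5, c=-3) to (i=6, c=-6): slope -3, span 1
Factored form: p(x) = -6 ⊗ (x ⊕ (-7)) ⊗ (x ⊕ 3/4) ⊗ (x ⊕ 3/4) ⊗ (x ⊕ 3/4) ⊗ (x ⊕ 3/4) ⊗ (x ⊕ 3)
Answer: roots = -7 (mult 1), 3/4 (mult 4), 3 (mult 1)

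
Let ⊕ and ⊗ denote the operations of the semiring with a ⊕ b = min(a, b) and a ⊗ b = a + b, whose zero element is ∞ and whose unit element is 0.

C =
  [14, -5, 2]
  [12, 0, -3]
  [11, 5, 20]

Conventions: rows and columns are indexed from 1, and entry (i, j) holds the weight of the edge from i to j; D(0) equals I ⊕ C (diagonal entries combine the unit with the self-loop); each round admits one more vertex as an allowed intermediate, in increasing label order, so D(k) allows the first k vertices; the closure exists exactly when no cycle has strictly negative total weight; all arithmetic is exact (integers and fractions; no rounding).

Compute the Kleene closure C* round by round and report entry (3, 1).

D(0):
  [0, -5, 2]
  [12, 0, -3]
  [11, 5, 0]
D(1):
  [0, -5, 2]
  [12, 0, -3]
  [11, 5, 0]
D(2):
  [0, -5, -8]
  [12, 0, -3]
  [11, 5, 0]
D(3):
  [0, -5, -8]
  [8, 0, -3]
  [11, 5, 0]
Answer: C*[3][1] = 11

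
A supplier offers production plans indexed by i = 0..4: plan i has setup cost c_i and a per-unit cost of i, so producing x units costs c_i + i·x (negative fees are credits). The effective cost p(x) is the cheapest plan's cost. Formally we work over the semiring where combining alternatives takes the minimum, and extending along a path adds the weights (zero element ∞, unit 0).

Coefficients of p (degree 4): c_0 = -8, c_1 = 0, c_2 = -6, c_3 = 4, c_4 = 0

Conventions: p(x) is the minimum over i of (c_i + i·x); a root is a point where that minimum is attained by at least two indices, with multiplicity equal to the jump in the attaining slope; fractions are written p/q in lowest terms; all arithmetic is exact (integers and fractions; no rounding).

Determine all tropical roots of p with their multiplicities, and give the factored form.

hull edge (i=0, c=-8) to (i=2, c=-6): slope 1, span 2
hull edge (i=2, c=-6) to (i=4, c=0): slope 3, span 2
Factored form: p(x) = 0 ⊗ (x ⊕ (-3)) ⊗ (x ⊕ (-3)) ⊗ (x ⊕ (-1)) ⊗ (x ⊕ (-1))
Answer: roots = -3 (mult 2), -1 (mult 2)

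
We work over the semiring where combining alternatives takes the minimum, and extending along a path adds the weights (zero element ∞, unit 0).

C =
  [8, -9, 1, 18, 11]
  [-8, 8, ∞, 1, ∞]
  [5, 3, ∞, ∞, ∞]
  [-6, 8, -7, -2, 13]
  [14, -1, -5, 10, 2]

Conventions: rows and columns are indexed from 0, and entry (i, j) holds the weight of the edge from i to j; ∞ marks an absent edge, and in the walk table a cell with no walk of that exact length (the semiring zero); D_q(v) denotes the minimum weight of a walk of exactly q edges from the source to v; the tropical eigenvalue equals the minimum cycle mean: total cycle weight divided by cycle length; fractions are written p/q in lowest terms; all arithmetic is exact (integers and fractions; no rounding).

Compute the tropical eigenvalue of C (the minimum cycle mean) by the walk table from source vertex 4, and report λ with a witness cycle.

q=0: [∞, ∞, ∞, ∞, 0]
q=1: [14, -1, -5, 10, 2]
q=2: [-9, -2, -3, 0, 4]
q=3: [-10, -18, -8, -2, 2]
q=4: [-26, -19, -9, -17, 1]
q=5: [-27, -35, -25, -19, -15]
Optimal cycle mean attained by: cycle 0->1->0, total (-9) + (-8), length 2.
Answer: λ = -17/2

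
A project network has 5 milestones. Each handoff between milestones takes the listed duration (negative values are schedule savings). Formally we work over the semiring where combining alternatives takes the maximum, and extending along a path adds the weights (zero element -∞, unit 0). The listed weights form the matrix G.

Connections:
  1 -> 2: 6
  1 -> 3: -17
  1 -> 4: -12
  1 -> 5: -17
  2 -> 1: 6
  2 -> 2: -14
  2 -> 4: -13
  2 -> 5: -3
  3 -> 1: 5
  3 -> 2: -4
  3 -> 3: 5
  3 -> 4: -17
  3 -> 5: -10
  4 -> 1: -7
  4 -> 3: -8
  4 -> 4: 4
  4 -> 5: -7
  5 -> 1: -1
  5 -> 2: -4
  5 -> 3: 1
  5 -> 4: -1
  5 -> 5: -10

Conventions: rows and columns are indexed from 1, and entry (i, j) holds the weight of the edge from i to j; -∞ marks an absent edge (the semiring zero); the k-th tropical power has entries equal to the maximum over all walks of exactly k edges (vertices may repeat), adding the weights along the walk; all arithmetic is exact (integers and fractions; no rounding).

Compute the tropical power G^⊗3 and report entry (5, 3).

G^⊗2:
  [12, -8, -12, -7, 3]
  [-4, 12, -2, -4, -11]
  [10, 11, 10, -7, -5]
  [-3, -1, -3, 8, -3]
  [6, 5, 6, 3, -7]
G^⊗3:
  [2, 18, 4, 2, -5]
  [18, 2, 3, 0, 9]
  [17, 16, 15, -2, 8]
  [5, 3, 2, 12, 1]
  [11, 12, 11, 7, 2]
Key observation: the optimum is the walk 5->3->3->3, with weight 1 + 5 + 5 = 11.
Optimal value attained by: walk 5->3->3->3.
Answer: (G^⊗3)[5][3] = 11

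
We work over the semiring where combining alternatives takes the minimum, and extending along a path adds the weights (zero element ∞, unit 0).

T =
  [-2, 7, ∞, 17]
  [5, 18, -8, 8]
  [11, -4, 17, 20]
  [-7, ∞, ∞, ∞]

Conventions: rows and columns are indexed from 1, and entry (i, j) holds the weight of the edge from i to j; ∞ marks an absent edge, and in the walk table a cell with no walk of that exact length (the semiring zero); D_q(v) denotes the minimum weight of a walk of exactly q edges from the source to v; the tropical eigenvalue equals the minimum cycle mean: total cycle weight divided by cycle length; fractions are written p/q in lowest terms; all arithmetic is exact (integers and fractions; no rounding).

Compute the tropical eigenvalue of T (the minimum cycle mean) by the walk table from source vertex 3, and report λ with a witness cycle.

q=0: [∞, ∞, 0, ∞]
q=1: [11, -4, 17, 20]
q=2: [1, 13, -12, 4]
q=3: [-3, -16, 5, 8]
q=4: [-11, 1, -24, -8]
Optimal cycle mean attained by: cycle 2->3->2, total (-8) + (-4), length 2.
Answer: λ = -6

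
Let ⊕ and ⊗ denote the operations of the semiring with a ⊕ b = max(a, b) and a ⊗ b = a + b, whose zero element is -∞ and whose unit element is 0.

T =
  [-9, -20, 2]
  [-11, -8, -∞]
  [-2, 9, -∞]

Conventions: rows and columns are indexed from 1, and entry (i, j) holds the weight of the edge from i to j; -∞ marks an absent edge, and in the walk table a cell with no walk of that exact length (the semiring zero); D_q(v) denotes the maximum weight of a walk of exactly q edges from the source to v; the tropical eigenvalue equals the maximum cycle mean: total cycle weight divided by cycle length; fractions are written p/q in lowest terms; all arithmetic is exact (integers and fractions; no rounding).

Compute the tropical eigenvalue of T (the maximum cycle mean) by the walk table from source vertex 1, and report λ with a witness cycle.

q=0: [0, -∞, -∞]
q=1: [-9, -20, 2]
q=2: [0, 11, -7]
q=3: [0, 3, 2]
Optimal cycle mean attained by: cycle 1->3->1, total 2 + (-2), length 2.
Answer: λ = 0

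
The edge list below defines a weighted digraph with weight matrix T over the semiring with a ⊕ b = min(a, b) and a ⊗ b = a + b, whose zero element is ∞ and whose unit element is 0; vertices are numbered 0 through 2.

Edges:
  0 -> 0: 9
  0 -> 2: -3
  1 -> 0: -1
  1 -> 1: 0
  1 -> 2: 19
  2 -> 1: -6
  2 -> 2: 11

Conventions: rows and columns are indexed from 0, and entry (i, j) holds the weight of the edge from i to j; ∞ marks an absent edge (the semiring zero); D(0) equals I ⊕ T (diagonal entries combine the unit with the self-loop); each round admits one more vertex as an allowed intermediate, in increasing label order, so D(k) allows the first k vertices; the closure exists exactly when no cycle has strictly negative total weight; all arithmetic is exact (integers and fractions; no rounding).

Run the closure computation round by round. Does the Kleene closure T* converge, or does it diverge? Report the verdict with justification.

D(0):
  [0, ∞, -3]
  [-1, 0, 19]
  [∞, -6, 0]
D(1):
  [0, ∞, -3]
  [-1, 0, -4]
  [∞, -6, 0]
Detection: at round 2, diagonal entry (2, 2) turns strictly negative.
Key observation: the cycle 2->1->0->2 has total weight (-6) + (-1) + (-3), which is strictly negative.
Answer: DIVERGES — negative cycle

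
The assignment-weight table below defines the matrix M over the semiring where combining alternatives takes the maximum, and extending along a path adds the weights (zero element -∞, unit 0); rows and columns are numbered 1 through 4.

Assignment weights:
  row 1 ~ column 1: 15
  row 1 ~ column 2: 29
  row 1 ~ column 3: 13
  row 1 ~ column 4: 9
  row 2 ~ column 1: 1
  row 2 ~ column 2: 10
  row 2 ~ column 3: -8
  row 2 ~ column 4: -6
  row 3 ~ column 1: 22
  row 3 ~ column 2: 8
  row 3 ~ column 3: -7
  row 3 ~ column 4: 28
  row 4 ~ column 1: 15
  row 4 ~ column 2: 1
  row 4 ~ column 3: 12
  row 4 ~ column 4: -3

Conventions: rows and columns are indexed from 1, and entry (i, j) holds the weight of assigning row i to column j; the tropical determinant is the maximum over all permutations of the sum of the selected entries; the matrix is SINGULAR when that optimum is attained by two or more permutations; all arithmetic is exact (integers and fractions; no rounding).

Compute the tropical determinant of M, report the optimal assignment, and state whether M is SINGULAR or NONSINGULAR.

σ = (1, 2, 3, 4): 15 + 10 + (-7) + (-3) = 15
σ = (1, 2, 4, 3): 15 + 10 + 28 + 12 = 65
σ = (1, 3, 2, 4): 15 + (-8) + 8 + (-3) = 12
σ = (1, 3, 4, 2): 15 + (-8) + 28 + 1 = 36
σ = (1, 4, 2, 3): 15 + (-6) + 8 + 12 = 29
σ = (1, 4, 3, 2): 15 + (-6) + (-7) + 1 = 3
σ = (2, 1, 3, 4): 29 + 1 + (-7) + (-3) = 20
σ = (2, 1, 4, 3): 29 + 1 + 28 + 12 = 70
σ = (2, 3, 1, 4): 29 + (-8) + 22 + (-3) = 40
σ = (2, 3, 4, 1): 29 + (-8) + 28 + 15 = 64
σ = (2, 4, 1, 3): 29 + (-6) + 22 + 12 = 57
σ = (2, 4, 3, 1): 29 + (-6) + (-7) + 15 = 31
σ = (3, 1, 2, 4): 13 + 1 + 8 + (-3) = 19
σ = (3, 1, 4, 2): 13 + 1 + 28 + 1 = 43
σ = (3, 2, 1, 4): 13 + 10 + 22 + (-3) = 42
σ = (3, 2, 4, 1): 13 + 10 + 28 + 15 = 66
σ = (3, 4, 1, 2): 13 + (-6) + 22 + 1 = 30
σ = (3, 4, 2, 1): 13 + (-6) + 8 + 15 = 30
σ = (4, 1, 2, 3): 9 + 1 + 8 + 12 = 30
σ = (4, 1, 3, 2): 9 + 1 + (-7) + 1 = 4
σ = (4, 2, 1, 3): 9 + 10 + 22 + 12 = 53
σ = (4, 2, 3, 1): 9 + 10 + (-7) + 15 = 27
σ = (4, 3, 1, 2): 9 + (-8) + 22 + 1 = 24
σ = (4, 3, 2, 1): 9 + (-8) + 8 + 15 = 24
Optimal value attained by: σ = (2, 1, 4, 3).
Answer: det⊕(M) = 70; verdict: NONSINGULAR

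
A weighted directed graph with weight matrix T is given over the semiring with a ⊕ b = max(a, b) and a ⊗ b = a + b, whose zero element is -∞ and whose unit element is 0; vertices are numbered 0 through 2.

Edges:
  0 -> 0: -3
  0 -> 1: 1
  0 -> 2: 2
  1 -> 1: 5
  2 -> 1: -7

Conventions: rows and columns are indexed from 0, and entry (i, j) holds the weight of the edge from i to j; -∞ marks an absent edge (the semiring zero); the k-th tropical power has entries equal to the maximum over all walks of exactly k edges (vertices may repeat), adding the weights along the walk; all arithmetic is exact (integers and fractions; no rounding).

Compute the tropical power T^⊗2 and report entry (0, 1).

T^⊗2:
  [-6, 6, -1]
  [-∞, 10, -∞]
  [-∞, -2, -∞]
Key observation: the optimum is the walk 0->1->1, with weight 1 + 5 = 6.
Optimal value attained by: walk 0->1->1.
Answer: (T^⊗2)[0][1] = 6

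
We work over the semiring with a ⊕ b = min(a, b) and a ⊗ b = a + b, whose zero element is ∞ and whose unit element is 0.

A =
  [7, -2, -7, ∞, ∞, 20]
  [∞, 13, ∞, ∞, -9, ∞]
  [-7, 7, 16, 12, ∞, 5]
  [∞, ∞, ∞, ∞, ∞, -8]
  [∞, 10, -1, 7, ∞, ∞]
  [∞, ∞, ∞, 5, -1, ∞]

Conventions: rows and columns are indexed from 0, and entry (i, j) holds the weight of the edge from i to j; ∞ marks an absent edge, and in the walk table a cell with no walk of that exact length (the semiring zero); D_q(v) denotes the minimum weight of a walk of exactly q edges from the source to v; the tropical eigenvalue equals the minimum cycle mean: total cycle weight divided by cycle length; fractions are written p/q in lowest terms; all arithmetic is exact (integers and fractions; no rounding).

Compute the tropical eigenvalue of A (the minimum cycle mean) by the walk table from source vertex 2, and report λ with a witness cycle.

q=0: [∞, ∞, 0, ∞, ∞, ∞]
q=1: [-7, 7, 16, 12, ∞, 5]
q=2: [0, -9, -14, 10, -2, 4]
q=3: [-21, -7, -7, -2, -18, -9]
q=4: [-14, -23, -28, -11, -16, -10]
q=5: [-35, -21, -21, -16, -32, -23]
q=6: [-28, -37, -42, -25, -30, -24]
Optimal cycle mean attained by: cycle 0->2->0, total (-7) + (-7), length 2.
Answer: λ = -7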